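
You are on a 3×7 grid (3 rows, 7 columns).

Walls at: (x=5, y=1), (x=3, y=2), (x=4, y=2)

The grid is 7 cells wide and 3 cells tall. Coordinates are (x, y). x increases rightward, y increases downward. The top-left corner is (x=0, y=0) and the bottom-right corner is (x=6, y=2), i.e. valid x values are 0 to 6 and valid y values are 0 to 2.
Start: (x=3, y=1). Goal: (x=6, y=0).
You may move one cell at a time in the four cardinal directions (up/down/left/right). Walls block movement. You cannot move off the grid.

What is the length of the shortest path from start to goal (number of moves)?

Answer: Shortest path length: 4

Derivation:
BFS from (x=3, y=1) until reaching (x=6, y=0):
  Distance 0: (x=3, y=1)
  Distance 1: (x=3, y=0), (x=2, y=1), (x=4, y=1)
  Distance 2: (x=2, y=0), (x=4, y=0), (x=1, y=1), (x=2, y=2)
  Distance 3: (x=1, y=0), (x=5, y=0), (x=0, y=1), (x=1, y=2)
  Distance 4: (x=0, y=0), (x=6, y=0), (x=0, y=2)  <- goal reached here
One shortest path (4 moves): (x=3, y=1) -> (x=4, y=1) -> (x=4, y=0) -> (x=5, y=0) -> (x=6, y=0)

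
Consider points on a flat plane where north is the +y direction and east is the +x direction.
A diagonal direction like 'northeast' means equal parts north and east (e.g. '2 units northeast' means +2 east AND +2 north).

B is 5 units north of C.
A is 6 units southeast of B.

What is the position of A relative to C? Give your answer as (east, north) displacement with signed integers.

Place C at the origin (east=0, north=0).
  B is 5 units north of C: delta (east=+0, north=+5); B at (east=0, north=5).
  A is 6 units southeast of B: delta (east=+6, north=-6); A at (east=6, north=-1).
Therefore A relative to C: (east=6, north=-1).

Answer: A is at (east=6, north=-1) relative to C.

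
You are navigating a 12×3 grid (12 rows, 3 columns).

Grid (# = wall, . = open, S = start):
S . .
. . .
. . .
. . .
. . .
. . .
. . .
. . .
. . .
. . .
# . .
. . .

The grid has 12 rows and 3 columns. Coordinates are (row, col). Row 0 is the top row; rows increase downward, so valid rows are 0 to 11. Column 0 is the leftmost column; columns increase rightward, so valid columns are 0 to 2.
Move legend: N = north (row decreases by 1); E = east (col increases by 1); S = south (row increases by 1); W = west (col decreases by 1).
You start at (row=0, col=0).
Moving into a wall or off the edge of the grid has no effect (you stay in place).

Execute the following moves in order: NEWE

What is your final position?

Answer: Final position: (row=0, col=1)

Derivation:
Start: (row=0, col=0)
  N (north): blocked, stay at (row=0, col=0)
  E (east): (row=0, col=0) -> (row=0, col=1)
  W (west): (row=0, col=1) -> (row=0, col=0)
  E (east): (row=0, col=0) -> (row=0, col=1)
Final: (row=0, col=1)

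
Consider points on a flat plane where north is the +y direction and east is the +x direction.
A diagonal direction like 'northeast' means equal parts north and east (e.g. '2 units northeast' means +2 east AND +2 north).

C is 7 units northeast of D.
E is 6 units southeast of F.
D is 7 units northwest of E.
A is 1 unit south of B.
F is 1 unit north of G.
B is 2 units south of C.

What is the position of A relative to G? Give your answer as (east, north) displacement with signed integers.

Answer: A is at (east=6, north=6) relative to G.

Derivation:
Place G at the origin (east=0, north=0).
  F is 1 unit north of G: delta (east=+0, north=+1); F at (east=0, north=1).
  E is 6 units southeast of F: delta (east=+6, north=-6); E at (east=6, north=-5).
  D is 7 units northwest of E: delta (east=-7, north=+7); D at (east=-1, north=2).
  C is 7 units northeast of D: delta (east=+7, north=+7); C at (east=6, north=9).
  B is 2 units south of C: delta (east=+0, north=-2); B at (east=6, north=7).
  A is 1 unit south of B: delta (east=+0, north=-1); A at (east=6, north=6).
Therefore A relative to G: (east=6, north=6).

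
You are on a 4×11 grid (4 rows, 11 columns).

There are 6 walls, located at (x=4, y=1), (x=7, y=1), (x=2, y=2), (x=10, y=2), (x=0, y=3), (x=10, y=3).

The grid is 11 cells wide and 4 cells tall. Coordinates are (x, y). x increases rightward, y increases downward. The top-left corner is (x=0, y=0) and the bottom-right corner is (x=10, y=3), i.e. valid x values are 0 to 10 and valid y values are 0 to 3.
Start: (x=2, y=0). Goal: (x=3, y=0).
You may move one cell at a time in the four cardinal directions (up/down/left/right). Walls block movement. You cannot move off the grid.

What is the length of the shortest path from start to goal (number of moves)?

BFS from (x=2, y=0) until reaching (x=3, y=0):
  Distance 0: (x=2, y=0)
  Distance 1: (x=1, y=0), (x=3, y=0), (x=2, y=1)  <- goal reached here
One shortest path (1 moves): (x=2, y=0) -> (x=3, y=0)

Answer: Shortest path length: 1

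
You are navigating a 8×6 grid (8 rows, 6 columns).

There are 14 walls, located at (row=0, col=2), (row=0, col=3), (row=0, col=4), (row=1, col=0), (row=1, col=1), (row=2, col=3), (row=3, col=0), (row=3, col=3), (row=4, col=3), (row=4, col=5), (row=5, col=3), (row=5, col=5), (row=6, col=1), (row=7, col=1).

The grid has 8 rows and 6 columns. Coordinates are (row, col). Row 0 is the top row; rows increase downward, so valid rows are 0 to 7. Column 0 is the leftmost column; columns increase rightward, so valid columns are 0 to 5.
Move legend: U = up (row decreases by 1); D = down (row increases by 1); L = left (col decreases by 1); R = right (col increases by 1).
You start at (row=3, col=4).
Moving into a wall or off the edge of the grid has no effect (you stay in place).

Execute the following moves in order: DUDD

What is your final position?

Answer: Final position: (row=5, col=4)

Derivation:
Start: (row=3, col=4)
  D (down): (row=3, col=4) -> (row=4, col=4)
  U (up): (row=4, col=4) -> (row=3, col=4)
  D (down): (row=3, col=4) -> (row=4, col=4)
  D (down): (row=4, col=4) -> (row=5, col=4)
Final: (row=5, col=4)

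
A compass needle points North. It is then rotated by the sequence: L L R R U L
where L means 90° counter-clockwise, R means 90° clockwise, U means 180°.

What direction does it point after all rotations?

Answer: Final heading: East

Derivation:
Start: North
  L (left (90° counter-clockwise)) -> West
  L (left (90° counter-clockwise)) -> South
  R (right (90° clockwise)) -> West
  R (right (90° clockwise)) -> North
  U (U-turn (180°)) -> South
  L (left (90° counter-clockwise)) -> East
Final: East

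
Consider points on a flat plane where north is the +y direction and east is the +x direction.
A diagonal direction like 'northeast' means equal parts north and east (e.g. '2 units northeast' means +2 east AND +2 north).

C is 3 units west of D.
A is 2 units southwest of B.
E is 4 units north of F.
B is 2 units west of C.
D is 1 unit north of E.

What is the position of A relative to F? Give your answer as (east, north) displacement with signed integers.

Place F at the origin (east=0, north=0).
  E is 4 units north of F: delta (east=+0, north=+4); E at (east=0, north=4).
  D is 1 unit north of E: delta (east=+0, north=+1); D at (east=0, north=5).
  C is 3 units west of D: delta (east=-3, north=+0); C at (east=-3, north=5).
  B is 2 units west of C: delta (east=-2, north=+0); B at (east=-5, north=5).
  A is 2 units southwest of B: delta (east=-2, north=-2); A at (east=-7, north=3).
Therefore A relative to F: (east=-7, north=3).

Answer: A is at (east=-7, north=3) relative to F.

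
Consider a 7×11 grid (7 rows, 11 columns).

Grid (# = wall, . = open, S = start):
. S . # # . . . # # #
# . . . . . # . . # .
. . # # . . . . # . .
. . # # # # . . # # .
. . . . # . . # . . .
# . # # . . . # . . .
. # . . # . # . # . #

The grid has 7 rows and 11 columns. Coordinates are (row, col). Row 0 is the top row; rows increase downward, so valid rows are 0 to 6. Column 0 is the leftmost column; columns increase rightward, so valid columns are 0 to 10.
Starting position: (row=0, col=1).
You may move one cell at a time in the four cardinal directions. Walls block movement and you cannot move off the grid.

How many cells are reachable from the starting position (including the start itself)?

BFS flood-fill from (row=0, col=1):
  Distance 0: (row=0, col=1)
  Distance 1: (row=0, col=0), (row=0, col=2), (row=1, col=1)
  Distance 2: (row=1, col=2), (row=2, col=1)
  Distance 3: (row=1, col=3), (row=2, col=0), (row=3, col=1)
  Distance 4: (row=1, col=4), (row=3, col=0), (row=4, col=1)
  Distance 5: (row=1, col=5), (row=2, col=4), (row=4, col=0), (row=4, col=2), (row=5, col=1)
  Distance 6: (row=0, col=5), (row=2, col=5), (row=4, col=3)
  Distance 7: (row=0, col=6), (row=2, col=6)
  Distance 8: (row=0, col=7), (row=2, col=7), (row=3, col=6)
  Distance 9: (row=1, col=7), (row=3, col=7), (row=4, col=6)
  Distance 10: (row=1, col=8), (row=4, col=5), (row=5, col=6)
  Distance 11: (row=5, col=5)
  Distance 12: (row=5, col=4), (row=6, col=5)
Total reachable: 34 (grid has 49 open cells total)

Answer: Reachable cells: 34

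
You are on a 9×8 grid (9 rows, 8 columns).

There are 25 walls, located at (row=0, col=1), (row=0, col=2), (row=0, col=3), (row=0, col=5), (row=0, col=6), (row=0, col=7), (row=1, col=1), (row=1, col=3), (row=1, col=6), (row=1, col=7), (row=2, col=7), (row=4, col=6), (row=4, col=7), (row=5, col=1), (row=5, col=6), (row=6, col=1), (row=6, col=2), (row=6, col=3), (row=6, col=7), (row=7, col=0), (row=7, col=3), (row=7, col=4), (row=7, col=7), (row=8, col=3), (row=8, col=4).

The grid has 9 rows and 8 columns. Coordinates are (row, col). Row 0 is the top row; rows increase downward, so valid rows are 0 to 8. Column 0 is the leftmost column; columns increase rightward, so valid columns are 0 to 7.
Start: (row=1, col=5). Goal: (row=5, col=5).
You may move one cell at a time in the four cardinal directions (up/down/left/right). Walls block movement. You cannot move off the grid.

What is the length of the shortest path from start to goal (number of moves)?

BFS from (row=1, col=5) until reaching (row=5, col=5):
  Distance 0: (row=1, col=5)
  Distance 1: (row=1, col=4), (row=2, col=5)
  Distance 2: (row=0, col=4), (row=2, col=4), (row=2, col=6), (row=3, col=5)
  Distance 3: (row=2, col=3), (row=3, col=4), (row=3, col=6), (row=4, col=5)
  Distance 4: (row=2, col=2), (row=3, col=3), (row=3, col=7), (row=4, col=4), (row=5, col=5)  <- goal reached here
One shortest path (4 moves): (row=1, col=5) -> (row=2, col=5) -> (row=3, col=5) -> (row=4, col=5) -> (row=5, col=5)

Answer: Shortest path length: 4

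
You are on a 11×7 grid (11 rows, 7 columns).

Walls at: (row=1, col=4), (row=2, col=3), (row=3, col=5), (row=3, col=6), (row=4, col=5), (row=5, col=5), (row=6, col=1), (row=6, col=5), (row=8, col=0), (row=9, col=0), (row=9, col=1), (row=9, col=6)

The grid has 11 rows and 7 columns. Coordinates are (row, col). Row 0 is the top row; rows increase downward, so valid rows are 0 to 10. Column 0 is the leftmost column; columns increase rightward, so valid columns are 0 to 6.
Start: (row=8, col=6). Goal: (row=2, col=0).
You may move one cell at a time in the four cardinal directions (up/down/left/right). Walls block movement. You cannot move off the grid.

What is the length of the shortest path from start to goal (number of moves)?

Answer: Shortest path length: 12

Derivation:
BFS from (row=8, col=6) until reaching (row=2, col=0):
  Distance 0: (row=8, col=6)
  Distance 1: (row=7, col=6), (row=8, col=5)
  Distance 2: (row=6, col=6), (row=7, col=5), (row=8, col=4), (row=9, col=5)
  Distance 3: (row=5, col=6), (row=7, col=4), (row=8, col=3), (row=9, col=4), (row=10, col=5)
  Distance 4: (row=4, col=6), (row=6, col=4), (row=7, col=3), (row=8, col=2), (row=9, col=3), (row=10, col=4), (row=10, col=6)
  Distance 5: (row=5, col=4), (row=6, col=3), (row=7, col=2), (row=8, col=1), (row=9, col=2), (row=10, col=3)
  Distance 6: (row=4, col=4), (row=5, col=3), (row=6, col=2), (row=7, col=1), (row=10, col=2)
  Distance 7: (row=3, col=4), (row=4, col=3), (row=5, col=2), (row=7, col=0), (row=10, col=1)
  Distance 8: (row=2, col=4), (row=3, col=3), (row=4, col=2), (row=5, col=1), (row=6, col=0), (row=10, col=0)
  Distance 9: (row=2, col=5), (row=3, col=2), (row=4, col=1), (row=5, col=0)
  Distance 10: (row=1, col=5), (row=2, col=2), (row=2, col=6), (row=3, col=1), (row=4, col=0)
  Distance 11: (row=0, col=5), (row=1, col=2), (row=1, col=6), (row=2, col=1), (row=3, col=0)
  Distance 12: (row=0, col=2), (row=0, col=4), (row=0, col=6), (row=1, col=1), (row=1, col=3), (row=2, col=0)  <- goal reached here
One shortest path (12 moves): (row=8, col=6) -> (row=8, col=5) -> (row=8, col=4) -> (row=8, col=3) -> (row=8, col=2) -> (row=8, col=1) -> (row=7, col=1) -> (row=7, col=0) -> (row=6, col=0) -> (row=5, col=0) -> (row=4, col=0) -> (row=3, col=0) -> (row=2, col=0)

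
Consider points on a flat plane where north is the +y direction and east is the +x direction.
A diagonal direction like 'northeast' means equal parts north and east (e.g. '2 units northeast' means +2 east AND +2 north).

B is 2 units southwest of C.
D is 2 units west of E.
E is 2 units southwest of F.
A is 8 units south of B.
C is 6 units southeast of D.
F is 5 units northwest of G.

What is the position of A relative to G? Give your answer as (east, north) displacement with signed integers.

Place G at the origin (east=0, north=0).
  F is 5 units northwest of G: delta (east=-5, north=+5); F at (east=-5, north=5).
  E is 2 units southwest of F: delta (east=-2, north=-2); E at (east=-7, north=3).
  D is 2 units west of E: delta (east=-2, north=+0); D at (east=-9, north=3).
  C is 6 units southeast of D: delta (east=+6, north=-6); C at (east=-3, north=-3).
  B is 2 units southwest of C: delta (east=-2, north=-2); B at (east=-5, north=-5).
  A is 8 units south of B: delta (east=+0, north=-8); A at (east=-5, north=-13).
Therefore A relative to G: (east=-5, north=-13).

Answer: A is at (east=-5, north=-13) relative to G.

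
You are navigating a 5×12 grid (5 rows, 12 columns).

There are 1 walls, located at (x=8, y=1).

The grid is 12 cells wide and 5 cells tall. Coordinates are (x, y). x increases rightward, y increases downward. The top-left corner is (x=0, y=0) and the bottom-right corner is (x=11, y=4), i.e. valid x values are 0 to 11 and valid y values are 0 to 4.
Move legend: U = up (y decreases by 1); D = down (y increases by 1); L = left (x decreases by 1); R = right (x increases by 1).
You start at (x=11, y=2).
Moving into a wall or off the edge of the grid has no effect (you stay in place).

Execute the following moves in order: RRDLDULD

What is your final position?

Answer: Final position: (x=9, y=4)

Derivation:
Start: (x=11, y=2)
  R (right): blocked, stay at (x=11, y=2)
  R (right): blocked, stay at (x=11, y=2)
  D (down): (x=11, y=2) -> (x=11, y=3)
  L (left): (x=11, y=3) -> (x=10, y=3)
  D (down): (x=10, y=3) -> (x=10, y=4)
  U (up): (x=10, y=4) -> (x=10, y=3)
  L (left): (x=10, y=3) -> (x=9, y=3)
  D (down): (x=9, y=3) -> (x=9, y=4)
Final: (x=9, y=4)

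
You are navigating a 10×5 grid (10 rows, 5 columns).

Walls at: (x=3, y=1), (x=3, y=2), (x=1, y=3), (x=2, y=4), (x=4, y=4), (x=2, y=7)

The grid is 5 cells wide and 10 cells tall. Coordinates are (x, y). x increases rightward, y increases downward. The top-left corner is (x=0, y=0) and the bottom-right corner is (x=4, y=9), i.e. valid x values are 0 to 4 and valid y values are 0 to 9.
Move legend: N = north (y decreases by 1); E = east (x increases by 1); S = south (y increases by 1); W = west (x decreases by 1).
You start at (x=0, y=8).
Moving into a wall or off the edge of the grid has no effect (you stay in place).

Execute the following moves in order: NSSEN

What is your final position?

Start: (x=0, y=8)
  N (north): (x=0, y=8) -> (x=0, y=7)
  S (south): (x=0, y=7) -> (x=0, y=8)
  S (south): (x=0, y=8) -> (x=0, y=9)
  E (east): (x=0, y=9) -> (x=1, y=9)
  N (north): (x=1, y=9) -> (x=1, y=8)
Final: (x=1, y=8)

Answer: Final position: (x=1, y=8)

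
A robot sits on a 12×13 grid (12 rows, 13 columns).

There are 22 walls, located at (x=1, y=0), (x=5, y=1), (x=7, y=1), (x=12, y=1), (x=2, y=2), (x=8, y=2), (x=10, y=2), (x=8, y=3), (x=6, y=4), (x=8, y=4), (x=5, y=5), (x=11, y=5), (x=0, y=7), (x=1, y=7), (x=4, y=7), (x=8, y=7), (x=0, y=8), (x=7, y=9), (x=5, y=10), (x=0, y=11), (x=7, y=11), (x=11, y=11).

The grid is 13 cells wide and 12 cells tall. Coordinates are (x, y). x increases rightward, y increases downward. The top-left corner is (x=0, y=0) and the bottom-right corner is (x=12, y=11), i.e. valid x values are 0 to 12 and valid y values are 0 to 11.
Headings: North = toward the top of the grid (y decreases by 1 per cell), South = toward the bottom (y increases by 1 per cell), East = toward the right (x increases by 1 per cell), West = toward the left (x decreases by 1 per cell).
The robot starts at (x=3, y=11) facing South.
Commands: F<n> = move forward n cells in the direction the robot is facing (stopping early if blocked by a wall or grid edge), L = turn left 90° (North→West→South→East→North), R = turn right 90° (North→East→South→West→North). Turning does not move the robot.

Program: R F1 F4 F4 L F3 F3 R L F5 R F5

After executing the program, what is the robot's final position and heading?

Start: (x=3, y=11), facing South
  R: turn right, now facing West
  F1: move forward 1, now at (x=2, y=11)
  F4: move forward 1/4 (blocked), now at (x=1, y=11)
  F4: move forward 0/4 (blocked), now at (x=1, y=11)
  L: turn left, now facing South
  F3: move forward 0/3 (blocked), now at (x=1, y=11)
  F3: move forward 0/3 (blocked), now at (x=1, y=11)
  R: turn right, now facing West
  L: turn left, now facing South
  F5: move forward 0/5 (blocked), now at (x=1, y=11)
  R: turn right, now facing West
  F5: move forward 0/5 (blocked), now at (x=1, y=11)
Final: (x=1, y=11), facing West

Answer: Final position: (x=1, y=11), facing West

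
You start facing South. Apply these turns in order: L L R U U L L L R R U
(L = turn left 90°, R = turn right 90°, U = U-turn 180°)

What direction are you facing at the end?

Start: South
  L (left (90° counter-clockwise)) -> East
  L (left (90° counter-clockwise)) -> North
  R (right (90° clockwise)) -> East
  U (U-turn (180°)) -> West
  U (U-turn (180°)) -> East
  L (left (90° counter-clockwise)) -> North
  L (left (90° counter-clockwise)) -> West
  L (left (90° counter-clockwise)) -> South
  R (right (90° clockwise)) -> West
  R (right (90° clockwise)) -> North
  U (U-turn (180°)) -> South
Final: South

Answer: Final heading: South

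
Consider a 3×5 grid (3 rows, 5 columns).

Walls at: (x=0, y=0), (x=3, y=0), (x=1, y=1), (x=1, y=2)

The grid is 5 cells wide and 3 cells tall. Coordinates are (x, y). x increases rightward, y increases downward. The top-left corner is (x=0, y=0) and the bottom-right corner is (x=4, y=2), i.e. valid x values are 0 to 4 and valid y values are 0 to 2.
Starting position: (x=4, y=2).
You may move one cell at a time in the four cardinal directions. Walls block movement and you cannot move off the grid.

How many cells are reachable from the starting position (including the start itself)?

BFS flood-fill from (x=4, y=2):
  Distance 0: (x=4, y=2)
  Distance 1: (x=4, y=1), (x=3, y=2)
  Distance 2: (x=4, y=0), (x=3, y=1), (x=2, y=2)
  Distance 3: (x=2, y=1)
  Distance 4: (x=2, y=0)
  Distance 5: (x=1, y=0)
Total reachable: 9 (grid has 11 open cells total)

Answer: Reachable cells: 9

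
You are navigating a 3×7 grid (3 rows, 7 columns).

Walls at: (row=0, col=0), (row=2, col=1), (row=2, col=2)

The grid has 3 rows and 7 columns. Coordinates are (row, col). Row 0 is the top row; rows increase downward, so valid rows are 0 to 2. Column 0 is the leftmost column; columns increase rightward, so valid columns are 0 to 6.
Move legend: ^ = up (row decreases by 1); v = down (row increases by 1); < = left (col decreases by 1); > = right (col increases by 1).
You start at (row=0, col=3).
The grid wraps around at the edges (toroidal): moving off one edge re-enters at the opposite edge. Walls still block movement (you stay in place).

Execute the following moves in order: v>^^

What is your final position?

Answer: Final position: (row=2, col=4)

Derivation:
Start: (row=0, col=3)
  v (down): (row=0, col=3) -> (row=1, col=3)
  > (right): (row=1, col=3) -> (row=1, col=4)
  ^ (up): (row=1, col=4) -> (row=0, col=4)
  ^ (up): (row=0, col=4) -> (row=2, col=4)
Final: (row=2, col=4)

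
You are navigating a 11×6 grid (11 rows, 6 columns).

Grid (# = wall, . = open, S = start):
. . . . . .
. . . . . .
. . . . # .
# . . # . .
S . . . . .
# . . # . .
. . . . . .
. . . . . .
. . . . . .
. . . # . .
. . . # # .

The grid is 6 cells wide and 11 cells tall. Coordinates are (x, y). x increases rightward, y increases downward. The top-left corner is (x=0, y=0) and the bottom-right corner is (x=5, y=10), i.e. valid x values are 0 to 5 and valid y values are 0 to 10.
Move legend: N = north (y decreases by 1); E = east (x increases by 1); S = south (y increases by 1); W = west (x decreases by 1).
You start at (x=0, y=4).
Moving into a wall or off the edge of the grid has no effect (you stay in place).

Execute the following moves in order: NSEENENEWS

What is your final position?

Start: (x=0, y=4)
  N (north): blocked, stay at (x=0, y=4)
  S (south): blocked, stay at (x=0, y=4)
  E (east): (x=0, y=4) -> (x=1, y=4)
  E (east): (x=1, y=4) -> (x=2, y=4)
  N (north): (x=2, y=4) -> (x=2, y=3)
  E (east): blocked, stay at (x=2, y=3)
  N (north): (x=2, y=3) -> (x=2, y=2)
  E (east): (x=2, y=2) -> (x=3, y=2)
  W (west): (x=3, y=2) -> (x=2, y=2)
  S (south): (x=2, y=2) -> (x=2, y=3)
Final: (x=2, y=3)

Answer: Final position: (x=2, y=3)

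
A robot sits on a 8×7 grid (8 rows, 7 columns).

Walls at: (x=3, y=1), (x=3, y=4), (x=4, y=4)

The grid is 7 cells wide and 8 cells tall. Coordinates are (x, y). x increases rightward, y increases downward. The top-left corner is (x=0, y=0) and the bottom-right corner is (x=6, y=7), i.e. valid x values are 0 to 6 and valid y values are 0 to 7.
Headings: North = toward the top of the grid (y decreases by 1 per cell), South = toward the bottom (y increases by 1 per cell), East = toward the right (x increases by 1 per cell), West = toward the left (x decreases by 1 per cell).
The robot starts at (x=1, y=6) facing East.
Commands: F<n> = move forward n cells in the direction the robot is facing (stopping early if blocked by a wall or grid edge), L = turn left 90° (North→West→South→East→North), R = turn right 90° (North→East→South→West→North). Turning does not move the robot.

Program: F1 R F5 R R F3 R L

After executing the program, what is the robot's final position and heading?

Answer: Final position: (x=2, y=4), facing North

Derivation:
Start: (x=1, y=6), facing East
  F1: move forward 1, now at (x=2, y=6)
  R: turn right, now facing South
  F5: move forward 1/5 (blocked), now at (x=2, y=7)
  R: turn right, now facing West
  R: turn right, now facing North
  F3: move forward 3, now at (x=2, y=4)
  R: turn right, now facing East
  L: turn left, now facing North
Final: (x=2, y=4), facing North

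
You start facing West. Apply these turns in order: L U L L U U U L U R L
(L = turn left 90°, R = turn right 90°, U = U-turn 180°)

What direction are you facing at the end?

Answer: Final heading: East

Derivation:
Start: West
  L (left (90° counter-clockwise)) -> South
  U (U-turn (180°)) -> North
  L (left (90° counter-clockwise)) -> West
  L (left (90° counter-clockwise)) -> South
  U (U-turn (180°)) -> North
  U (U-turn (180°)) -> South
  U (U-turn (180°)) -> North
  L (left (90° counter-clockwise)) -> West
  U (U-turn (180°)) -> East
  R (right (90° clockwise)) -> South
  L (left (90° counter-clockwise)) -> East
Final: East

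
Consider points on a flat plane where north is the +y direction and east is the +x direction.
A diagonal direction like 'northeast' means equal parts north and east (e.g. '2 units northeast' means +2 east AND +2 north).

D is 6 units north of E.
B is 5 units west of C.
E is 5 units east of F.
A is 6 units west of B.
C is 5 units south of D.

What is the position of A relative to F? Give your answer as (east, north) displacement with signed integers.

Place F at the origin (east=0, north=0).
  E is 5 units east of F: delta (east=+5, north=+0); E at (east=5, north=0).
  D is 6 units north of E: delta (east=+0, north=+6); D at (east=5, north=6).
  C is 5 units south of D: delta (east=+0, north=-5); C at (east=5, north=1).
  B is 5 units west of C: delta (east=-5, north=+0); B at (east=0, north=1).
  A is 6 units west of B: delta (east=-6, north=+0); A at (east=-6, north=1).
Therefore A relative to F: (east=-6, north=1).

Answer: A is at (east=-6, north=1) relative to F.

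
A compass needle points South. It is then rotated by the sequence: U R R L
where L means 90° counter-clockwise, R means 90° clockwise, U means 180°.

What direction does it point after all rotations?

Answer: Final heading: East

Derivation:
Start: South
  U (U-turn (180°)) -> North
  R (right (90° clockwise)) -> East
  R (right (90° clockwise)) -> South
  L (left (90° counter-clockwise)) -> East
Final: East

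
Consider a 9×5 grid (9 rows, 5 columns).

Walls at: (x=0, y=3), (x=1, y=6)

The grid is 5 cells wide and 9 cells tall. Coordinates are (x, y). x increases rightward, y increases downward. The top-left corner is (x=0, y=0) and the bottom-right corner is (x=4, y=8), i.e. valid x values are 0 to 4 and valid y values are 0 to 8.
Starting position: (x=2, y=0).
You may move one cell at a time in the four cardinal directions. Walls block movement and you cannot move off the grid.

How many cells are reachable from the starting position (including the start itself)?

BFS flood-fill from (x=2, y=0):
  Distance 0: (x=2, y=0)
  Distance 1: (x=1, y=0), (x=3, y=0), (x=2, y=1)
  Distance 2: (x=0, y=0), (x=4, y=0), (x=1, y=1), (x=3, y=1), (x=2, y=2)
  Distance 3: (x=0, y=1), (x=4, y=1), (x=1, y=2), (x=3, y=2), (x=2, y=3)
  Distance 4: (x=0, y=2), (x=4, y=2), (x=1, y=3), (x=3, y=3), (x=2, y=4)
  Distance 5: (x=4, y=3), (x=1, y=4), (x=3, y=4), (x=2, y=5)
  Distance 6: (x=0, y=4), (x=4, y=4), (x=1, y=5), (x=3, y=5), (x=2, y=6)
  Distance 7: (x=0, y=5), (x=4, y=5), (x=3, y=6), (x=2, y=7)
  Distance 8: (x=0, y=6), (x=4, y=6), (x=1, y=7), (x=3, y=7), (x=2, y=8)
  Distance 9: (x=0, y=7), (x=4, y=7), (x=1, y=8), (x=3, y=8)
  Distance 10: (x=0, y=8), (x=4, y=8)
Total reachable: 43 (grid has 43 open cells total)

Answer: Reachable cells: 43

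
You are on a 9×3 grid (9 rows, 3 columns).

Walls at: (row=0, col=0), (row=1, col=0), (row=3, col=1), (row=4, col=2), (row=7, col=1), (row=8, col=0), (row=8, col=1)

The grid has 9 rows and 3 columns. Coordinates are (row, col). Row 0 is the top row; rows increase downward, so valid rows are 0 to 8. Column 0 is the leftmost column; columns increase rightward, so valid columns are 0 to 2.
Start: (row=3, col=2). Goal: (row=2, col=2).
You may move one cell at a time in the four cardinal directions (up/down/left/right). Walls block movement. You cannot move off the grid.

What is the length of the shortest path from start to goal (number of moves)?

Answer: Shortest path length: 1

Derivation:
BFS from (row=3, col=2) until reaching (row=2, col=2):
  Distance 0: (row=3, col=2)
  Distance 1: (row=2, col=2)  <- goal reached here
One shortest path (1 moves): (row=3, col=2) -> (row=2, col=2)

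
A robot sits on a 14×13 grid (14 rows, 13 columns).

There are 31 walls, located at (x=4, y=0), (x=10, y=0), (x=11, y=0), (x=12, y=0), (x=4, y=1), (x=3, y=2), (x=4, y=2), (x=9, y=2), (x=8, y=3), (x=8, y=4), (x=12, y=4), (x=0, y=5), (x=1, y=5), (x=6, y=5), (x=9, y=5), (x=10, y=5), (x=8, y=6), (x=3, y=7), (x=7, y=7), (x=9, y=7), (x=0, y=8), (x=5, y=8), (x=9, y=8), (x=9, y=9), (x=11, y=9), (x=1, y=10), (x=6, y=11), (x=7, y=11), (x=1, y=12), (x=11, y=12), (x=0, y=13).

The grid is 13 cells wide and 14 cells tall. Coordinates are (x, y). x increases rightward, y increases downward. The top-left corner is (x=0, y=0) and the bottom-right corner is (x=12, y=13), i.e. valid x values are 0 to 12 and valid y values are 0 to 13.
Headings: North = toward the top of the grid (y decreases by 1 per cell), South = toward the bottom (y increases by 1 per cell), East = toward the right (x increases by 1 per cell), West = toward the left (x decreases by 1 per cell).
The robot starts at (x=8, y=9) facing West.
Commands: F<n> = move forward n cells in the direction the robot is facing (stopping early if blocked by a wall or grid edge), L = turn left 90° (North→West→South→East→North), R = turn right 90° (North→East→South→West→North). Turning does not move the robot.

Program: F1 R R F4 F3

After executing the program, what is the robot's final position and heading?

Start: (x=8, y=9), facing West
  F1: move forward 1, now at (x=7, y=9)
  R: turn right, now facing North
  R: turn right, now facing East
  F4: move forward 1/4 (blocked), now at (x=8, y=9)
  F3: move forward 0/3 (blocked), now at (x=8, y=9)
Final: (x=8, y=9), facing East

Answer: Final position: (x=8, y=9), facing East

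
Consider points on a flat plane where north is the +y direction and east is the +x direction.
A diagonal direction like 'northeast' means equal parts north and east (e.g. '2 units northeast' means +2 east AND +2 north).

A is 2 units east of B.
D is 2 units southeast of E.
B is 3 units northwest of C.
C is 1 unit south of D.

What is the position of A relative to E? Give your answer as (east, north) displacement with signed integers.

Place E at the origin (east=0, north=0).
  D is 2 units southeast of E: delta (east=+2, north=-2); D at (east=2, north=-2).
  C is 1 unit south of D: delta (east=+0, north=-1); C at (east=2, north=-3).
  B is 3 units northwest of C: delta (east=-3, north=+3); B at (east=-1, north=0).
  A is 2 units east of B: delta (east=+2, north=+0); A at (east=1, north=0).
Therefore A relative to E: (east=1, north=0).

Answer: A is at (east=1, north=0) relative to E.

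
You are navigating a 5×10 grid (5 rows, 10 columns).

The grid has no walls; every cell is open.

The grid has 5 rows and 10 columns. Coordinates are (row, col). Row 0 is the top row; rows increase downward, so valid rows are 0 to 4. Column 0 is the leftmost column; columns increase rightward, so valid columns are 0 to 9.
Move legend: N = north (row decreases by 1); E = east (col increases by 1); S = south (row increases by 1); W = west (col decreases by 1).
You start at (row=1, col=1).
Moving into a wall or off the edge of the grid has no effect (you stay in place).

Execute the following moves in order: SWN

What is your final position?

Start: (row=1, col=1)
  S (south): (row=1, col=1) -> (row=2, col=1)
  W (west): (row=2, col=1) -> (row=2, col=0)
  N (north): (row=2, col=0) -> (row=1, col=0)
Final: (row=1, col=0)

Answer: Final position: (row=1, col=0)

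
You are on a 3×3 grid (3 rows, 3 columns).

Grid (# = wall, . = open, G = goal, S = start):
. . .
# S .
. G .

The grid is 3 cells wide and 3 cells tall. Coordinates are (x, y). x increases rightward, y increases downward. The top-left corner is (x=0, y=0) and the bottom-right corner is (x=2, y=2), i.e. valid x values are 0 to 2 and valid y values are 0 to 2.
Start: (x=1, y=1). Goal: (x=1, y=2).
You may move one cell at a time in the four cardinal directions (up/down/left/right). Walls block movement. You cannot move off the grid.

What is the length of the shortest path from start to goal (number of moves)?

BFS from (x=1, y=1) until reaching (x=1, y=2):
  Distance 0: (x=1, y=1)
  Distance 1: (x=1, y=0), (x=2, y=1), (x=1, y=2)  <- goal reached here
One shortest path (1 moves): (x=1, y=1) -> (x=1, y=2)

Answer: Shortest path length: 1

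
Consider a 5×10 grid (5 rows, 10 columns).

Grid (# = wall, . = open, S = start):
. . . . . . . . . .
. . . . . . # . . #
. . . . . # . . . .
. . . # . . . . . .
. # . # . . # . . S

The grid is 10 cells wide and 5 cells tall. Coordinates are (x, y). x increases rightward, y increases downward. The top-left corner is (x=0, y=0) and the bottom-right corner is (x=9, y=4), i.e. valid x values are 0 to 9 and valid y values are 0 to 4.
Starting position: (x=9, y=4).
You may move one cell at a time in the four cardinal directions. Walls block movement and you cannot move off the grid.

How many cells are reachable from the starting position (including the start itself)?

BFS flood-fill from (x=9, y=4):
  Distance 0: (x=9, y=4)
  Distance 1: (x=9, y=3), (x=8, y=4)
  Distance 2: (x=9, y=2), (x=8, y=3), (x=7, y=4)
  Distance 3: (x=8, y=2), (x=7, y=3)
  Distance 4: (x=8, y=1), (x=7, y=2), (x=6, y=3)
  Distance 5: (x=8, y=0), (x=7, y=1), (x=6, y=2), (x=5, y=3)
  Distance 6: (x=7, y=0), (x=9, y=0), (x=4, y=3), (x=5, y=4)
  Distance 7: (x=6, y=0), (x=4, y=2), (x=4, y=4)
  Distance 8: (x=5, y=0), (x=4, y=1), (x=3, y=2)
  Distance 9: (x=4, y=0), (x=3, y=1), (x=5, y=1), (x=2, y=2)
  Distance 10: (x=3, y=0), (x=2, y=1), (x=1, y=2), (x=2, y=3)
  Distance 11: (x=2, y=0), (x=1, y=1), (x=0, y=2), (x=1, y=3), (x=2, y=4)
  Distance 12: (x=1, y=0), (x=0, y=1), (x=0, y=3)
  Distance 13: (x=0, y=0), (x=0, y=4)
Total reachable: 43 (grid has 43 open cells total)

Answer: Reachable cells: 43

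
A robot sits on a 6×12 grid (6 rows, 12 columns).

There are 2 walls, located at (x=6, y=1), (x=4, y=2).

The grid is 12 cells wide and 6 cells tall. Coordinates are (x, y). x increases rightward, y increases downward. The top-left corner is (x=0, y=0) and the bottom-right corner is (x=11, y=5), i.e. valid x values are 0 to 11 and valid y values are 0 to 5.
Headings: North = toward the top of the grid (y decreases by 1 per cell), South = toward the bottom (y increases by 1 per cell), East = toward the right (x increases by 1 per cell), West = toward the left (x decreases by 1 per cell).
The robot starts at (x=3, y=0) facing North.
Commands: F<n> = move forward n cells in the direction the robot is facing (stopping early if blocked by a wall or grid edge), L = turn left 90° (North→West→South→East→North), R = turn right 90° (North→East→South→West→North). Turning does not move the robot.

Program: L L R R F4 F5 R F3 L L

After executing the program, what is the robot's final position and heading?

Answer: Final position: (x=6, y=0), facing West

Derivation:
Start: (x=3, y=0), facing North
  L: turn left, now facing West
  L: turn left, now facing South
  R: turn right, now facing West
  R: turn right, now facing North
  F4: move forward 0/4 (blocked), now at (x=3, y=0)
  F5: move forward 0/5 (blocked), now at (x=3, y=0)
  R: turn right, now facing East
  F3: move forward 3, now at (x=6, y=0)
  L: turn left, now facing North
  L: turn left, now facing West
Final: (x=6, y=0), facing West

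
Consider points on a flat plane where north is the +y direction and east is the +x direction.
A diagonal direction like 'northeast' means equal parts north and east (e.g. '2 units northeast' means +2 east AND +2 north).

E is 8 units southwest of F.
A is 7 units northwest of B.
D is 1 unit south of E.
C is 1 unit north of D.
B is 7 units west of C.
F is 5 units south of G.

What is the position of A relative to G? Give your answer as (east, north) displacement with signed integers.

Place G at the origin (east=0, north=0).
  F is 5 units south of G: delta (east=+0, north=-5); F at (east=0, north=-5).
  E is 8 units southwest of F: delta (east=-8, north=-8); E at (east=-8, north=-13).
  D is 1 unit south of E: delta (east=+0, north=-1); D at (east=-8, north=-14).
  C is 1 unit north of D: delta (east=+0, north=+1); C at (east=-8, north=-13).
  B is 7 units west of C: delta (east=-7, north=+0); B at (east=-15, north=-13).
  A is 7 units northwest of B: delta (east=-7, north=+7); A at (east=-22, north=-6).
Therefore A relative to G: (east=-22, north=-6).

Answer: A is at (east=-22, north=-6) relative to G.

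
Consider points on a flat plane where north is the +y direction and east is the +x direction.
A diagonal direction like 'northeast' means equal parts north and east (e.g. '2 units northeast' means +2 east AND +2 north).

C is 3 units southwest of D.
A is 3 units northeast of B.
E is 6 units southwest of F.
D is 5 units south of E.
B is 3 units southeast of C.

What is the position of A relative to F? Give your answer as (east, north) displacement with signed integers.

Place F at the origin (east=0, north=0).
  E is 6 units southwest of F: delta (east=-6, north=-6); E at (east=-6, north=-6).
  D is 5 units south of E: delta (east=+0, north=-5); D at (east=-6, north=-11).
  C is 3 units southwest of D: delta (east=-3, north=-3); C at (east=-9, north=-14).
  B is 3 units southeast of C: delta (east=+3, north=-3); B at (east=-6, north=-17).
  A is 3 units northeast of B: delta (east=+3, north=+3); A at (east=-3, north=-14).
Therefore A relative to F: (east=-3, north=-14).

Answer: A is at (east=-3, north=-14) relative to F.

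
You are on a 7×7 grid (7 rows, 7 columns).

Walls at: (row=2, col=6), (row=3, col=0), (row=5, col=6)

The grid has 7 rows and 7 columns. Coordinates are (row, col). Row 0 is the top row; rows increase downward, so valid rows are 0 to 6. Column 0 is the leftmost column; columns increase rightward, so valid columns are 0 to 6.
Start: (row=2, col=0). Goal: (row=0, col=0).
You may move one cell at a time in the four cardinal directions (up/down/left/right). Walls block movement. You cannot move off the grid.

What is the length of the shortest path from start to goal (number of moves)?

BFS from (row=2, col=0) until reaching (row=0, col=0):
  Distance 0: (row=2, col=0)
  Distance 1: (row=1, col=0), (row=2, col=1)
  Distance 2: (row=0, col=0), (row=1, col=1), (row=2, col=2), (row=3, col=1)  <- goal reached here
One shortest path (2 moves): (row=2, col=0) -> (row=1, col=0) -> (row=0, col=0)

Answer: Shortest path length: 2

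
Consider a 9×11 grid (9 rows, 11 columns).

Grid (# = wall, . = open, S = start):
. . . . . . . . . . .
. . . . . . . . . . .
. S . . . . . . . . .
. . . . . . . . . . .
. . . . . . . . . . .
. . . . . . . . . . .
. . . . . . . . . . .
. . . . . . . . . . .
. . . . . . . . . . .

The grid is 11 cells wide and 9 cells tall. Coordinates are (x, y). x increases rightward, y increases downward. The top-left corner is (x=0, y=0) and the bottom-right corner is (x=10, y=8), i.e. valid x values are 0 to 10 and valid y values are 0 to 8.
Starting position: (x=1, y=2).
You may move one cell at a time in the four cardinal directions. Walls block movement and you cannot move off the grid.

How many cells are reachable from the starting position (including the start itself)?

BFS flood-fill from (x=1, y=2):
  Distance 0: (x=1, y=2)
  Distance 1: (x=1, y=1), (x=0, y=2), (x=2, y=2), (x=1, y=3)
  Distance 2: (x=1, y=0), (x=0, y=1), (x=2, y=1), (x=3, y=2), (x=0, y=3), (x=2, y=3), (x=1, y=4)
  Distance 3: (x=0, y=0), (x=2, y=0), (x=3, y=1), (x=4, y=2), (x=3, y=3), (x=0, y=4), (x=2, y=4), (x=1, y=5)
  Distance 4: (x=3, y=0), (x=4, y=1), (x=5, y=2), (x=4, y=3), (x=3, y=4), (x=0, y=5), (x=2, y=5), (x=1, y=6)
  Distance 5: (x=4, y=0), (x=5, y=1), (x=6, y=2), (x=5, y=3), (x=4, y=4), (x=3, y=5), (x=0, y=6), (x=2, y=6), (x=1, y=7)
  Distance 6: (x=5, y=0), (x=6, y=1), (x=7, y=2), (x=6, y=3), (x=5, y=4), (x=4, y=5), (x=3, y=6), (x=0, y=7), (x=2, y=7), (x=1, y=8)
  Distance 7: (x=6, y=0), (x=7, y=1), (x=8, y=2), (x=7, y=3), (x=6, y=4), (x=5, y=5), (x=4, y=6), (x=3, y=7), (x=0, y=8), (x=2, y=8)
  Distance 8: (x=7, y=0), (x=8, y=1), (x=9, y=2), (x=8, y=3), (x=7, y=4), (x=6, y=5), (x=5, y=6), (x=4, y=7), (x=3, y=8)
  Distance 9: (x=8, y=0), (x=9, y=1), (x=10, y=2), (x=9, y=3), (x=8, y=4), (x=7, y=5), (x=6, y=6), (x=5, y=7), (x=4, y=8)
  Distance 10: (x=9, y=0), (x=10, y=1), (x=10, y=3), (x=9, y=4), (x=8, y=5), (x=7, y=6), (x=6, y=7), (x=5, y=8)
  Distance 11: (x=10, y=0), (x=10, y=4), (x=9, y=5), (x=8, y=6), (x=7, y=7), (x=6, y=8)
  Distance 12: (x=10, y=5), (x=9, y=6), (x=8, y=7), (x=7, y=8)
  Distance 13: (x=10, y=6), (x=9, y=7), (x=8, y=8)
  Distance 14: (x=10, y=7), (x=9, y=8)
  Distance 15: (x=10, y=8)
Total reachable: 99 (grid has 99 open cells total)

Answer: Reachable cells: 99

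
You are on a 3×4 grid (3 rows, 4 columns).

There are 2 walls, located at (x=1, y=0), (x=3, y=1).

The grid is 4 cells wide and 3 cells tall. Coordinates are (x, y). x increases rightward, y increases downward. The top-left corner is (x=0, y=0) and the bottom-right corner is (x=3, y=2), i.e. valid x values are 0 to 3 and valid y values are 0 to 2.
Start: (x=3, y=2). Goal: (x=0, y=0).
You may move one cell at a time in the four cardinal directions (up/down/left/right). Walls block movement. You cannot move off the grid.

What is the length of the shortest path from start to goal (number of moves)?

Answer: Shortest path length: 5

Derivation:
BFS from (x=3, y=2) until reaching (x=0, y=0):
  Distance 0: (x=3, y=2)
  Distance 1: (x=2, y=2)
  Distance 2: (x=2, y=1), (x=1, y=2)
  Distance 3: (x=2, y=0), (x=1, y=1), (x=0, y=2)
  Distance 4: (x=3, y=0), (x=0, y=1)
  Distance 5: (x=0, y=0)  <- goal reached here
One shortest path (5 moves): (x=3, y=2) -> (x=2, y=2) -> (x=1, y=2) -> (x=0, y=2) -> (x=0, y=1) -> (x=0, y=0)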